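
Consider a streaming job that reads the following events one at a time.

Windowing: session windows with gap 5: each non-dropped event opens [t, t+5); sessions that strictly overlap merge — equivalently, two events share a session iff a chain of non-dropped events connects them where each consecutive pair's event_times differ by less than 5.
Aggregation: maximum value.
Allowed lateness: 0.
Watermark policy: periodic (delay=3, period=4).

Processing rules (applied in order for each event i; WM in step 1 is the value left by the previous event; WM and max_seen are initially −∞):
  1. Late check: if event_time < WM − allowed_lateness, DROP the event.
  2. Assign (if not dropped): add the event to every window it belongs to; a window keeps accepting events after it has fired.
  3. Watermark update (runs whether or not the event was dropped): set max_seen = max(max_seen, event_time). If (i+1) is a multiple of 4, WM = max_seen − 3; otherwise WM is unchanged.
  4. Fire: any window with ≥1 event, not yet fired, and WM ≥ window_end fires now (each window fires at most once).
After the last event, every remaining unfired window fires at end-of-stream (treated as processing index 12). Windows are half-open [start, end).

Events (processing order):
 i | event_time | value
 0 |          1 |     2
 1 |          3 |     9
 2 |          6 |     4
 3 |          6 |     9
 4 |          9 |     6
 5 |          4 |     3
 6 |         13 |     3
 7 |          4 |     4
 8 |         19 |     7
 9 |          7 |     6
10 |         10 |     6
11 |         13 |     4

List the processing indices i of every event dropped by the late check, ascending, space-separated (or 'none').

i=0 t=1 v=2: → [1,6); WM=−∞
i=1 t=3 v=9: → [1,8); WM=−∞
i=2 t=6 v=4: → [1,11); WM=−∞
i=3 t=6 v=9: → [1,11); WM=3
i=4 t=9 v=6: → [1,14); WM=3
i=5 t=4 v=3: → [1,14); WM=3
i=6 t=13 v=3: → [1,18); WM=3
i=7 t=4 v=4: → [1,18); WM=10
i=8 t=19 v=7: → [19,24); WM=10
i=9 t=7 v=6: DROP (t<10-0); WM=10
i=10 t=10 v=6: → [1,18); WM=10
i=11 t=13 v=4: → [1,18); WM=16

9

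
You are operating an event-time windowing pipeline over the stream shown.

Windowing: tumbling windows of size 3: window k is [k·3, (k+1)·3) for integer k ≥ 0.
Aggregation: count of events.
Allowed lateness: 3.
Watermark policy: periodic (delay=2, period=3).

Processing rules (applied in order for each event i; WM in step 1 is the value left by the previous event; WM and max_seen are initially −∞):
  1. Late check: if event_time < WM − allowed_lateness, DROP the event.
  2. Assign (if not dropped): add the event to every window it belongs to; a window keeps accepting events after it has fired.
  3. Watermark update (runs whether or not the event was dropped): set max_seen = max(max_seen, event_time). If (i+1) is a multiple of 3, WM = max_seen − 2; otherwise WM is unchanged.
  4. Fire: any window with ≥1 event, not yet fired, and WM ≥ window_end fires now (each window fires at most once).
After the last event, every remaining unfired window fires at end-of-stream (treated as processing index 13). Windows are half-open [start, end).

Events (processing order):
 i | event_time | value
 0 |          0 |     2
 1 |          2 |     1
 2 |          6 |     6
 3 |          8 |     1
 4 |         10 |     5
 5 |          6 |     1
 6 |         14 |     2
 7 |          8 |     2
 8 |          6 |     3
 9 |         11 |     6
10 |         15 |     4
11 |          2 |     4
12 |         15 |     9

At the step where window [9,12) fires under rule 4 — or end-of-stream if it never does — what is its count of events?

i=0 t=0 v=2: → [0,3); WM=−∞
i=1 t=2 v=1: → [0,3); WM=−∞
i=2 t=6 v=6: → [6,9); WM=4; [0,3) fires=2
i=3 t=8 v=1: → [6,9); WM=4
i=4 t=10 v=5: → [9,12); WM=4
i=5 t=6 v=1: → [6,9); WM=8
i=6 t=14 v=2: → [12,15); WM=8
i=7 t=8 v=2: → [6,9); WM=8
i=8 t=6 v=3: → [6,9); WM=12; [6,9) fires=5 [9,12) fires=1
i=9 t=11 v=6: → [9,12); WM=12
i=10 t=15 v=4: → [15,18); WM=12
i=11 t=2 v=4: DROP (t<12-3); WM=13
i=12 t=15 v=9: → [15,18); WM=13

1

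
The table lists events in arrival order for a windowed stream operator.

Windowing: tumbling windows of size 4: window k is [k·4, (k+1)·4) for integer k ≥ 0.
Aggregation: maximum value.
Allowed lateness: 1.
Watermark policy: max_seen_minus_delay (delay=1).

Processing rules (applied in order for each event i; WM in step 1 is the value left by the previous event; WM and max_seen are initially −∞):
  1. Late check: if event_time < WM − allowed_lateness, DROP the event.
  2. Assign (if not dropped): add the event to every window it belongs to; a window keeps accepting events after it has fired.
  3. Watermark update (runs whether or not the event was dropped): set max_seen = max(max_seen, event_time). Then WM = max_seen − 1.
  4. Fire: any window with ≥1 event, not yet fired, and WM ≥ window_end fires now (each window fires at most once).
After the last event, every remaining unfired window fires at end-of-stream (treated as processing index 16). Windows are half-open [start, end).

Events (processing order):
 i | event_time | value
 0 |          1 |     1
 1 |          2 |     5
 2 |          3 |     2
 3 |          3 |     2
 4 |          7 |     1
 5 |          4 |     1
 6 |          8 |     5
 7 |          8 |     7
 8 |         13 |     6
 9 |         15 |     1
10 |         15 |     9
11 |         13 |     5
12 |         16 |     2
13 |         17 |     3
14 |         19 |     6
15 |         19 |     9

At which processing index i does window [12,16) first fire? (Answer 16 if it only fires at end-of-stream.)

13

i=0 t=1 v=1: → [0,4); WM=0
i=1 t=2 v=5: → [0,4); WM=1
i=2 t=3 v=2: → [0,4); WM=2
i=3 t=3 v=2: → [0,4); WM=2
i=4 t=7 v=1: → [4,8); WM=6; [0,4) fires=5
i=5 t=4 v=1: DROP (t<6-1); WM=6
i=6 t=8 v=5: → [8,12); WM=7
i=7 t=8 v=7: → [8,12); WM=7
i=8 t=13 v=6: → [12,16); WM=12; [4,8) fires=1 [8,12) fires=7
i=9 t=15 v=1: → [12,16); WM=14
i=10 t=15 v=9: → [12,16); WM=14
i=11 t=13 v=5: → [12,16); WM=14
i=12 t=16 v=2: → [16,20); WM=15
i=13 t=17 v=3: → [16,20); WM=16; [12,16) fires=9
i=14 t=19 v=6: → [16,20); WM=18
i=15 t=19 v=9: → [16,20); WM=18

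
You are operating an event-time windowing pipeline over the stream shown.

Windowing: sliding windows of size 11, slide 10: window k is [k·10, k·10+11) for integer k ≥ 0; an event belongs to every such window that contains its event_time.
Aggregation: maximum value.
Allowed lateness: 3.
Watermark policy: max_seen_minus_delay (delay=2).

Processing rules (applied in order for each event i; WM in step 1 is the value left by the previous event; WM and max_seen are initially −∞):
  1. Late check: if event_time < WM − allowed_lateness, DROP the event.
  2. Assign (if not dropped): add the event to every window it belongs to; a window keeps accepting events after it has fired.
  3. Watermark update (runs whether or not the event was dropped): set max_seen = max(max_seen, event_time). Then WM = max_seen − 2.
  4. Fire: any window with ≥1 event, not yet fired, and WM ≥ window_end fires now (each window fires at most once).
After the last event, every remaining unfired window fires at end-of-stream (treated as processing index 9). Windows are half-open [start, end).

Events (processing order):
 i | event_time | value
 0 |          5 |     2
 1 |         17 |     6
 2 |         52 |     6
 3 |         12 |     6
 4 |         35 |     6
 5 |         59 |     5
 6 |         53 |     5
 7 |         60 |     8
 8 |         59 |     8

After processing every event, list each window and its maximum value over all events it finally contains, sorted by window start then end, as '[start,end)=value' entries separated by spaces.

[0,11)=2 [10,21)=6 [50,61)=8 [60,71)=8

i=0 t=5 v=2: → [0,11); WM=3
i=1 t=17 v=6: → [10,21); WM=15; [0,11) fires=2
i=2 t=52 v=6: → [50,61); WM=50; [10,21) fires=6
i=3 t=12 v=6: DROP (t<50-3); WM=50
i=4 t=35 v=6: DROP (t<50-3); WM=50
i=5 t=59 v=5: → [50,61); WM=57
i=6 t=53 v=5: DROP (t<57-3); WM=57
i=7 t=60 v=8: → [60,71),[50,61); WM=58
i=8 t=59 v=8: → [50,61); WM=58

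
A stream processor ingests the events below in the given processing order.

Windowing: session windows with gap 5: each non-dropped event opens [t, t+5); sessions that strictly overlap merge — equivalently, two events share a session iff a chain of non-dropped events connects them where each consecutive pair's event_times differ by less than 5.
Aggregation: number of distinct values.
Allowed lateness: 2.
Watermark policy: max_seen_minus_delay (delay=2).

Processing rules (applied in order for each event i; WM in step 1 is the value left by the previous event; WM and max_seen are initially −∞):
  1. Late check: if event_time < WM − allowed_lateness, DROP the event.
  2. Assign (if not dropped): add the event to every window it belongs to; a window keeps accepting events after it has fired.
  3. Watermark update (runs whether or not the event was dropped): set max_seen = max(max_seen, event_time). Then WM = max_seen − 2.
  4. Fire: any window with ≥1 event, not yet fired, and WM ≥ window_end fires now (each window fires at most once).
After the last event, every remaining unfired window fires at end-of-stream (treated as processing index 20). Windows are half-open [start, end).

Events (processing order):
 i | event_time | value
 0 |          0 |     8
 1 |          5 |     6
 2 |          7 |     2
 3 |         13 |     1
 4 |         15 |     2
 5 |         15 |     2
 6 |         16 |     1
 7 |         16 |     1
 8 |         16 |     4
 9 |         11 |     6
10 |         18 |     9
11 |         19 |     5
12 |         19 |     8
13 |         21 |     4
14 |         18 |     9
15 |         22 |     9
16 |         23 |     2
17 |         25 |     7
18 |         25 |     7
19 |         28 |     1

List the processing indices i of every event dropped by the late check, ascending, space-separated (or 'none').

9

i=0 t=0 v=8: → [0,5); WM=-2
i=1 t=5 v=6: → [5,10); WM=3
i=2 t=7 v=2: → [5,12); WM=5
i=3 t=13 v=1: → [13,18); WM=11
i=4 t=15 v=2: → [13,20); WM=13
i=5 t=15 v=2: → [13,20); WM=13
i=6 t=16 v=1: → [13,21); WM=14
i=7 t=16 v=1: → [13,21); WM=14
i=8 t=16 v=4: → [13,21); WM=14
i=9 t=11 v=6: DROP (t<14-2); WM=14
i=10 t=18 v=9: → [13,23); WM=16
i=11 t=19 v=5: → [13,24); WM=17
i=12 t=19 v=8: → [13,24); WM=17
i=13 t=21 v=4: → [13,26); WM=19
i=14 t=18 v=9: → [13,26); WM=19
i=15 t=22 v=9: → [13,27); WM=20
i=16 t=23 v=2: → [13,28); WM=21
i=17 t=25 v=7: → [13,30); WM=23
i=18 t=25 v=7: → [13,30); WM=23
i=19 t=28 v=1: → [13,33); WM=26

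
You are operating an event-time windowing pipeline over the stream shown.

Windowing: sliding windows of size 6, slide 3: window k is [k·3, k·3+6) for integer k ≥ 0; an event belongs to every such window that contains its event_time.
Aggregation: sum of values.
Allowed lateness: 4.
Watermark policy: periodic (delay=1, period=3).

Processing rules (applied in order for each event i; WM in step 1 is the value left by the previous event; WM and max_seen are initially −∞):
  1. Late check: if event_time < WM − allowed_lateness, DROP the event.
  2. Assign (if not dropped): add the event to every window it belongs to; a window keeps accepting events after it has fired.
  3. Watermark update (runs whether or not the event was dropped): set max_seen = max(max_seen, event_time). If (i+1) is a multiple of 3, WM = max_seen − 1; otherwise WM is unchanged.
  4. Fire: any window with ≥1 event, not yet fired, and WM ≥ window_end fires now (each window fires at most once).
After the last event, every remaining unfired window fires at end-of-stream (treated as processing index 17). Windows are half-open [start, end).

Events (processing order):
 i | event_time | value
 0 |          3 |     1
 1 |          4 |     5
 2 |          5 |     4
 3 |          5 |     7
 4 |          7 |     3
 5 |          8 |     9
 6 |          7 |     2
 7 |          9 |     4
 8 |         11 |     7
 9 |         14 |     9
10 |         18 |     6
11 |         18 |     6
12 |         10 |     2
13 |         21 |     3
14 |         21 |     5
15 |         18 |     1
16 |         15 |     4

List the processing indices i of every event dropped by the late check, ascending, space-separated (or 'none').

12 16

i=0 t=3 v=1: → [3,9),[0,6); WM=−∞
i=1 t=4 v=5: → [3,9),[0,6); WM=−∞
i=2 t=5 v=4: → [3,9),[0,6); WM=4
i=3 t=5 v=7: → [3,9),[0,6); WM=4
i=4 t=7 v=3: → [6,12),[3,9); WM=4
i=5 t=8 v=9: → [6,12),[3,9); WM=7; [0,6) fires=17
i=6 t=7 v=2: → [6,12),[3,9); WM=7
i=7 t=9 v=4: → [9,15),[6,12); WM=7
i=8 t=11 v=7: → [9,15),[6,12); WM=10; [3,9) fires=31
i=9 t=14 v=9: → [12,18),[9,15); WM=10
i=10 t=18 v=6: → [18,24),[15,21); WM=10
i=11 t=18 v=6: → [18,24),[15,21); WM=17; [6,12) fires=25 [9,15) fires=20
i=12 t=10 v=2: DROP (t<17-4); WM=17
i=13 t=21 v=3: → [21,27),[18,24); WM=17
i=14 t=21 v=5: → [21,27),[18,24); WM=20; [12,18) fires=9
i=15 t=18 v=1: → [18,24),[15,21); WM=20
i=16 t=15 v=4: DROP (t<20-4); WM=20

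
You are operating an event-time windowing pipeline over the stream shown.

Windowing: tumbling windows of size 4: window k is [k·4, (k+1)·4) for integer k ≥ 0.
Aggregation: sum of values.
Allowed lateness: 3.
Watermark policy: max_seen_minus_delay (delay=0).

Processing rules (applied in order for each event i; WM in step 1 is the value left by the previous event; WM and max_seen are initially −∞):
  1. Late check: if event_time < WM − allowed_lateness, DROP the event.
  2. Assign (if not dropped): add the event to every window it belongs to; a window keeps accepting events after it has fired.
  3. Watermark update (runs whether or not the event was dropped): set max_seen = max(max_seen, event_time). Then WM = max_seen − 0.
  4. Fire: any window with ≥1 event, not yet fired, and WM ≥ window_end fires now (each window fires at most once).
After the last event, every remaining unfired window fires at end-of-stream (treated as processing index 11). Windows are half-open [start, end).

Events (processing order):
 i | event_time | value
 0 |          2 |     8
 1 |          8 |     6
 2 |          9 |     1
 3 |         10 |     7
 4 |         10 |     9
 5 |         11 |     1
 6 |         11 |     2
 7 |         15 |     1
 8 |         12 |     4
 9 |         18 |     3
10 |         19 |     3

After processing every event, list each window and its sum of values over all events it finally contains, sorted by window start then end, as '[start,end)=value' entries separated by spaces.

[0,4)=8 [8,12)=26 [12,16)=5 [16,20)=6

i=0 t=2 v=8: → [0,4); WM=2
i=1 t=8 v=6: → [8,12); WM=8; [0,4) fires=8
i=2 t=9 v=1: → [8,12); WM=9
i=3 t=10 v=7: → [8,12); WM=10
i=4 t=10 v=9: → [8,12); WM=10
i=5 t=11 v=1: → [8,12); WM=11
i=6 t=11 v=2: → [8,12); WM=11
i=7 t=15 v=1: → [12,16); WM=15; [8,12) fires=26
i=8 t=12 v=4: → [12,16); WM=15
i=9 t=18 v=3: → [16,20); WM=18; [12,16) fires=5
i=10 t=19 v=3: → [16,20); WM=19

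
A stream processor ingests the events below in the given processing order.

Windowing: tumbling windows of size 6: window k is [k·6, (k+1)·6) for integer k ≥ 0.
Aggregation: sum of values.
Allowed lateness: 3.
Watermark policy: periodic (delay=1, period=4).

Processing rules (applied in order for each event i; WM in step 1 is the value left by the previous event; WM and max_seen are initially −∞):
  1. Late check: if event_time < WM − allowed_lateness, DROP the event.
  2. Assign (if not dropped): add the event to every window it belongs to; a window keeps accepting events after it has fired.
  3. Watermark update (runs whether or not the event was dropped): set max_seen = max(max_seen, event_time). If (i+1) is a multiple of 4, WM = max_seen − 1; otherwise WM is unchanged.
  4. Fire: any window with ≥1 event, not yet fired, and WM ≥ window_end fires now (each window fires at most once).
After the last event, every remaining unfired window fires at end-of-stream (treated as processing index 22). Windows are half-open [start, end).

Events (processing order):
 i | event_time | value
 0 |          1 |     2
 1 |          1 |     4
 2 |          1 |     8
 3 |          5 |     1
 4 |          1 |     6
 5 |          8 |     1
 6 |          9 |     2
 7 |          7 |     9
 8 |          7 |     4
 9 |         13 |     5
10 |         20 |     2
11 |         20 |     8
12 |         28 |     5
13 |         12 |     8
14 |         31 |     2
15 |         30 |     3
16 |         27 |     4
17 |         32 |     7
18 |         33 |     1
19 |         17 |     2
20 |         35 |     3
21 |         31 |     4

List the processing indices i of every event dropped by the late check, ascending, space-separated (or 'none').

13 19

i=0 t=1 v=2: → [0,6); WM=−∞
i=1 t=1 v=4: → [0,6); WM=−∞
i=2 t=1 v=8: → [0,6); WM=−∞
i=3 t=5 v=1: → [0,6); WM=4
i=4 t=1 v=6: → [0,6); WM=4
i=5 t=8 v=1: → [6,12); WM=4
i=6 t=9 v=2: → [6,12); WM=4
i=7 t=7 v=9: → [6,12); WM=8; [0,6) fires=21
i=8 t=7 v=4: → [6,12); WM=8
i=9 t=13 v=5: → [12,18); WM=8
i=10 t=20 v=2: → [18,24); WM=8
i=11 t=20 v=8: → [18,24); WM=19; [6,12) fires=16 [12,18) fires=5
i=12 t=28 v=5: → [24,30); WM=19
i=13 t=12 v=8: DROP (t<19-3); WM=19
i=14 t=31 v=2: → [30,36); WM=19
i=15 t=30 v=3: → [30,36); WM=30; [18,24) fires=10 [24,30) fires=5
i=16 t=27 v=4: → [24,30); WM=30
i=17 t=32 v=7: → [30,36); WM=30
i=18 t=33 v=1: → [30,36); WM=30
i=19 t=17 v=2: DROP (t<30-3); WM=32
i=20 t=35 v=3: → [30,36); WM=32
i=21 t=31 v=4: → [30,36); WM=32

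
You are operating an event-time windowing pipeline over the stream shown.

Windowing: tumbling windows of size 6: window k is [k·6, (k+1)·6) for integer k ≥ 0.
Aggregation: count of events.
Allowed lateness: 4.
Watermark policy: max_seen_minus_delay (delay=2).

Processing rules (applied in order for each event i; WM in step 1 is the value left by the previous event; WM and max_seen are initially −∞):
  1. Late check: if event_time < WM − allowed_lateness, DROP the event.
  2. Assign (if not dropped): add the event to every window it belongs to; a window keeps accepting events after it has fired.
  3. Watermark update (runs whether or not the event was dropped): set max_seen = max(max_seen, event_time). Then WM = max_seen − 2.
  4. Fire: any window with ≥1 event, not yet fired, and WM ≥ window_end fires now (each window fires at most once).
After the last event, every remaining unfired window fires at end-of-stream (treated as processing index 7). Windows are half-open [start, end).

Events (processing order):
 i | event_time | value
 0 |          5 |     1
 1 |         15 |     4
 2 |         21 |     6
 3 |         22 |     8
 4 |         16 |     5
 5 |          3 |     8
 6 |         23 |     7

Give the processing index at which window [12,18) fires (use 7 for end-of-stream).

2

i=0 t=5 v=1: → [0,6); WM=3
i=1 t=15 v=4: → [12,18); WM=13; [0,6) fires=1
i=2 t=21 v=6: → [18,24); WM=19; [12,18) fires=1
i=3 t=22 v=8: → [18,24); WM=20
i=4 t=16 v=5: → [12,18); WM=20
i=5 t=3 v=8: DROP (t<20-4); WM=20
i=6 t=23 v=7: → [18,24); WM=21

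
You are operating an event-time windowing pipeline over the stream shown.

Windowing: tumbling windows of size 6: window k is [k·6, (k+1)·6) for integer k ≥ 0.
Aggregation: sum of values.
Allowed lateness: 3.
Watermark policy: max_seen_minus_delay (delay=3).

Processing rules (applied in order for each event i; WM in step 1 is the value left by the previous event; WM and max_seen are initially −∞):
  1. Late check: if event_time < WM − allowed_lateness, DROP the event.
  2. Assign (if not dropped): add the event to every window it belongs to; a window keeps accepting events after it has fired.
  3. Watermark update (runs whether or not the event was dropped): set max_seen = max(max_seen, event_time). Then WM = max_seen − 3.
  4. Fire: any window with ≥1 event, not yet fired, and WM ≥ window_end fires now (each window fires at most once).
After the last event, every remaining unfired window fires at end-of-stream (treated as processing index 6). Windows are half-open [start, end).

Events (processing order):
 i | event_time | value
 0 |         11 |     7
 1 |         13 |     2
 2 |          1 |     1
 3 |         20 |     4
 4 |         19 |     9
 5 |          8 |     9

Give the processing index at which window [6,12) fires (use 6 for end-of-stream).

3

i=0 t=11 v=7: → [6,12); WM=8
i=1 t=13 v=2: → [12,18); WM=10
i=2 t=1 v=1: DROP (t<10-3); WM=10
i=3 t=20 v=4: → [18,24); WM=17; [6,12) fires=7
i=4 t=19 v=9: → [18,24); WM=17
i=5 t=8 v=9: DROP (t<17-3); WM=17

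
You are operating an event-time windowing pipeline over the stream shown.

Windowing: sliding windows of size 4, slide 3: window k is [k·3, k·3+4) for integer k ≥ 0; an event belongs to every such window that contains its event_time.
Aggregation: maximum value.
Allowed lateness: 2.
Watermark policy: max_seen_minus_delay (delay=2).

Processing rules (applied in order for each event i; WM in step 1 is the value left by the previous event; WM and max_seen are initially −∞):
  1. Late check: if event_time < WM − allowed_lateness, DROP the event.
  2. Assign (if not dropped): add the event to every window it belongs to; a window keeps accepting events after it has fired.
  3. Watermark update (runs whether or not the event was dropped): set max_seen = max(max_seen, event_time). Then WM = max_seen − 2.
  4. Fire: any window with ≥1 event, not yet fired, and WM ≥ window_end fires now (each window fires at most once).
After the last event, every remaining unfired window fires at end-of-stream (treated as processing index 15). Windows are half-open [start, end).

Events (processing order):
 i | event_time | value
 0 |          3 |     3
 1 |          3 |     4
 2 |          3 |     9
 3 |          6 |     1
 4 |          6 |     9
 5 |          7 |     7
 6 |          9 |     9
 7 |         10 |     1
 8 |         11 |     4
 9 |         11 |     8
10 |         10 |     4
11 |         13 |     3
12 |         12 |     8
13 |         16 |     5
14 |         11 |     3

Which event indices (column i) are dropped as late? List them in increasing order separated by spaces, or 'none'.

i=0 t=3 v=3: → [3,7),[0,4); WM=1
i=1 t=3 v=4: → [3,7),[0,4); WM=1
i=2 t=3 v=9: → [3,7),[0,4); WM=1
i=3 t=6 v=1: → [6,10),[3,7); WM=4; [0,4) fires=9
i=4 t=6 v=9: → [6,10),[3,7); WM=4
i=5 t=7 v=7: → [6,10); WM=5
i=6 t=9 v=9: → [9,13),[6,10); WM=7; [3,7) fires=9
i=7 t=10 v=1: → [9,13); WM=8
i=8 t=11 v=4: → [9,13); WM=9
i=9 t=11 v=8: → [9,13); WM=9
i=10 t=10 v=4: → [9,13); WM=9
i=11 t=13 v=3: → [12,16); WM=11; [6,10) fires=9
i=12 t=12 v=8: → [12,16),[9,13); WM=11
i=13 t=16 v=5: → [15,19); WM=14; [9,13) fires=9
i=14 t=11 v=3: DROP (t<14-2); WM=14

14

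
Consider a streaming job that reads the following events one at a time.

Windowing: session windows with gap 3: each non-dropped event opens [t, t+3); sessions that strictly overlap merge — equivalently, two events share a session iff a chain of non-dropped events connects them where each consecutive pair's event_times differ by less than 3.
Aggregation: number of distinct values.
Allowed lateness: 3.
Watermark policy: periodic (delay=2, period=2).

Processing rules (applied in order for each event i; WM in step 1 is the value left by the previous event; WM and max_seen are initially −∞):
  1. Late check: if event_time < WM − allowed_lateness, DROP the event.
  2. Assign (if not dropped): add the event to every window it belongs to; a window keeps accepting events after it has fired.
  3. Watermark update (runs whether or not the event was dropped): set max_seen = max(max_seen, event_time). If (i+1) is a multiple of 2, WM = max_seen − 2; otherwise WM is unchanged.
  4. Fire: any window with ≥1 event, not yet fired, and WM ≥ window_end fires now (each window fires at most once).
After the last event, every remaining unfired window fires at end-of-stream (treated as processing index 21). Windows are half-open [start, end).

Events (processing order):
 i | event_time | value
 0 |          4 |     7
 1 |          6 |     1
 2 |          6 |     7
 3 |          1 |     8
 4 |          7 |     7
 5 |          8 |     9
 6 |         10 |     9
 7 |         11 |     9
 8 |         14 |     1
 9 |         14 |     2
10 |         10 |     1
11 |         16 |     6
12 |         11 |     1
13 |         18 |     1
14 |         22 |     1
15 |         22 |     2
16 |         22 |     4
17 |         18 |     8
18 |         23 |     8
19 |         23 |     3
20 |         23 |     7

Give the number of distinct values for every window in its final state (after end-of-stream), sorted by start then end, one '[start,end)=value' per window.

i=0 t=4 v=7: → [4,7); WM=−∞
i=1 t=6 v=1: → [4,9); WM=4
i=2 t=6 v=7: → [4,9); WM=4
i=3 t=1 v=8: → [1,4); WM=4
i=4 t=7 v=7: → [4,10); WM=4
i=5 t=8 v=9: → [4,11); WM=6
i=6 t=10 v=9: → [4,13); WM=6
i=7 t=11 v=9: → [4,14); WM=9
i=8 t=14 v=1: → [14,17); WM=9
i=9 t=14 v=2: → [14,17); WM=12
i=10 t=10 v=1: → [4,14); WM=12
i=11 t=16 v=6: → [14,19); WM=14
i=12 t=11 v=1: → [4,14); WM=14
i=13 t=18 v=1: → [14,21); WM=16
i=14 t=22 v=1: → [22,25); WM=16
i=15 t=22 v=2: → [22,25); WM=20
i=16 t=22 v=4: → [22,25); WM=20
i=17 t=18 v=8: → [14,21); WM=20
i=18 t=23 v=8: → [22,26); WM=20
i=19 t=23 v=3: → [22,26); WM=21
i=20 t=23 v=7: → [22,26); WM=21

[1,4)=1 [4,14)=3 [14,21)=4 [22,26)=6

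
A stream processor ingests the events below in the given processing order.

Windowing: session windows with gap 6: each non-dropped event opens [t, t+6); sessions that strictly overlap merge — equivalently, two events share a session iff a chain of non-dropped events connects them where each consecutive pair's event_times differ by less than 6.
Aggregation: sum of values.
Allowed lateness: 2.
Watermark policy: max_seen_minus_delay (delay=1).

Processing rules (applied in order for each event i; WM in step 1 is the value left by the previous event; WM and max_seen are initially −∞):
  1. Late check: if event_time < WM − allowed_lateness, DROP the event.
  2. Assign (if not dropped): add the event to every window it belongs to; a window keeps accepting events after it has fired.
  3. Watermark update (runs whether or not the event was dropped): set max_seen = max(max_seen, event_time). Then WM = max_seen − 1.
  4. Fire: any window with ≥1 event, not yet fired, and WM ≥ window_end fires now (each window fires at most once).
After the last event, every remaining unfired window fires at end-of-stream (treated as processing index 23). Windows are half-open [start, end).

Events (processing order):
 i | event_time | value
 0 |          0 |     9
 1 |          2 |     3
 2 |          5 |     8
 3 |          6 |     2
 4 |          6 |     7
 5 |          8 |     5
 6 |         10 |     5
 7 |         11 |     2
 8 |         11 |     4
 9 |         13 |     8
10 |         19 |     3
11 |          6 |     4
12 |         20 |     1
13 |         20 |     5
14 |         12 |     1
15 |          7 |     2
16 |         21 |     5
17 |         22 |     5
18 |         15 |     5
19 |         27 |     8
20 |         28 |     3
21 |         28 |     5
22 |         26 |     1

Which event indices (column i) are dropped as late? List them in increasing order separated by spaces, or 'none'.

i=0 t=0 v=9: → [0,6); WM=-1
i=1 t=2 v=3: → [0,8); WM=1
i=2 t=5 v=8: → [0,11); WM=4
i=3 t=6 v=2: → [0,12); WM=5
i=4 t=6 v=7: → [0,12); WM=5
i=5 t=8 v=5: → [0,14); WM=7
i=6 t=10 v=5: → [0,16); WM=9
i=7 t=11 v=2: → [0,17); WM=10
i=8 t=11 v=4: → [0,17); WM=10
i=9 t=13 v=8: → [0,19); WM=12
i=10 t=19 v=3: → [19,25); WM=18
i=11 t=6 v=4: DROP (t<18-2); WM=18
i=12 t=20 v=1: → [19,26); WM=19
i=13 t=20 v=5: → [19,26); WM=19
i=14 t=12 v=1: DROP (t<19-2); WM=19
i=15 t=7 v=2: DROP (t<19-2); WM=19
i=16 t=21 v=5: → [19,27); WM=20
i=17 t=22 v=5: → [19,28); WM=21
i=18 t=15 v=5: DROP (t<21-2); WM=21
i=19 t=27 v=8: → [19,33); WM=26
i=20 t=28 v=3: → [19,34); WM=27
i=21 t=28 v=5: → [19,34); WM=27
i=22 t=26 v=1: → [19,34); WM=27

11 14 15 18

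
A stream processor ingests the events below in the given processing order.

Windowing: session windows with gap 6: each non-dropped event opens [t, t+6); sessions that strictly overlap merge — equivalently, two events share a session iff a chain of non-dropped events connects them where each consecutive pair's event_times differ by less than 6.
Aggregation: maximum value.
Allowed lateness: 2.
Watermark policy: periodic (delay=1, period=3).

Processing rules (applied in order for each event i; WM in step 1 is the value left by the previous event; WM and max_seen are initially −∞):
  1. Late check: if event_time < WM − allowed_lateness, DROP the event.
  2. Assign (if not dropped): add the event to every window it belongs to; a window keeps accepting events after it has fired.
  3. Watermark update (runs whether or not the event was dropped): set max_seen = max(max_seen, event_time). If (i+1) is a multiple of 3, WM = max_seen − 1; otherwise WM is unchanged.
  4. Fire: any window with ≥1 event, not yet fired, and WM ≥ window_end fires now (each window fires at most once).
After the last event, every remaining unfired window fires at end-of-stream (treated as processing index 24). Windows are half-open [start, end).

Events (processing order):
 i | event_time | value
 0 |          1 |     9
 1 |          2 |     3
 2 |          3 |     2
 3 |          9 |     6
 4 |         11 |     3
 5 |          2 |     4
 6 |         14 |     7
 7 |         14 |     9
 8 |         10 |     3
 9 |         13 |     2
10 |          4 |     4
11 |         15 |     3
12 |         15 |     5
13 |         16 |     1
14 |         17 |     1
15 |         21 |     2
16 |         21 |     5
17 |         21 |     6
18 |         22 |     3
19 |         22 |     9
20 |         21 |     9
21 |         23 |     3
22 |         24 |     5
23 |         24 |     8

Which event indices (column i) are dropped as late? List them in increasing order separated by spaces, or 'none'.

10

i=0 t=1 v=9: → [1,7); WM=−∞
i=1 t=2 v=3: → [1,8); WM=−∞
i=2 t=3 v=2: → [1,9); WM=2
i=3 t=9 v=6: → [9,15); WM=2
i=4 t=11 v=3: → [9,17); WM=2
i=5 t=2 v=4: → [1,9); WM=10
i=6 t=14 v=7: → [9,20); WM=10
i=7 t=14 v=9: → [9,20); WM=10
i=8 t=10 v=3: → [9,20); WM=13
i=9 t=13 v=2: → [9,20); WM=13
i=10 t=4 v=4: DROP (t<13-2); WM=13
i=11 t=15 v=3: → [9,21); WM=14
i=12 t=15 v=5: → [9,21); WM=14
i=13 t=16 v=1: → [9,22); WM=14
i=14 t=17 v=1: → [9,23); WM=16
i=15 t=21 v=2: → [9,27); WM=16
i=16 t=21 v=5: → [9,27); WM=16
i=17 t=21 v=6: → [9,27); WM=20
i=18 t=22 v=3: → [9,28); WM=20
i=19 t=22 v=9: → [9,28); WM=20
i=20 t=21 v=9: → [9,28); WM=21
i=21 t=23 v=3: → [9,29); WM=21
i=22 t=24 v=5: → [9,30); WM=21
i=23 t=24 v=8: → [9,30); WM=23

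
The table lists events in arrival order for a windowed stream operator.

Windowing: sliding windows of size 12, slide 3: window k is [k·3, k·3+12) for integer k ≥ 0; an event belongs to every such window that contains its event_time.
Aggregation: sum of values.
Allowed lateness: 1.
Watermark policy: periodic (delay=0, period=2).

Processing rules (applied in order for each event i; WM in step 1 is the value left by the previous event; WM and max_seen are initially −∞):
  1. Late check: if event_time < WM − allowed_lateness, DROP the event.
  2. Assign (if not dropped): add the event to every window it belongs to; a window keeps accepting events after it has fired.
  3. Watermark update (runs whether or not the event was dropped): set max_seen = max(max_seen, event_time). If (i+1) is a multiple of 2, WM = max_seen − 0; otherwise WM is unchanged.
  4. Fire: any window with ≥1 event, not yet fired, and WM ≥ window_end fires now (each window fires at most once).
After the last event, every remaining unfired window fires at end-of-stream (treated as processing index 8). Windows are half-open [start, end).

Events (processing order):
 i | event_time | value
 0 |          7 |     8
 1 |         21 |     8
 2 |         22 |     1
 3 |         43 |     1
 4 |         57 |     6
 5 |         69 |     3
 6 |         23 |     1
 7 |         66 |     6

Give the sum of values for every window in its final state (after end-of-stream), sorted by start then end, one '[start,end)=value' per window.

i=0 t=7 v=8: → [6,18),[3,15),[0,12); WM=−∞
i=1 t=21 v=8: → [21,33),[18,30),[15,27),[12,24); WM=21; [0,12) fires=8 [3,15) fires=8 [6,18) fires=8
i=2 t=22 v=1: → [21,33),[18,30),[15,27),[12,24); WM=21
i=3 t=43 v=1: → [42,54),[39,51),[36,48),[33,45); WM=43; [12,24) fires=9 [15,27) fires=9 [18,30) fires=9 [21,33) fires=9
i=4 t=57 v=6: → [57,69),[54,66),[51,63),[48,60); WM=43
i=5 t=69 v=3: → [69,81),[66,78),[63,75),[60,72); WM=69; [33,45) fires=1 [36,48) fires=1 [39,51) fires=1 [42,54) fires=1 [48,60) fires=6 [51,63) fires=6 [54,66) fires=6 [57,69) fires=6
i=6 t=23 v=1: DROP (t<69-1); WM=69
i=7 t=66 v=6: DROP (t<69-1); WM=69

[0,12)=8 [3,15)=8 [6,18)=8 [12,24)=9 [15,27)=9 [18,30)=9 [21,33)=9 [33,45)=1 [36,48)=1 [39,51)=1 [42,54)=1 [48,60)=6 [51,63)=6 [54,66)=6 [57,69)=6 [60,72)=3 [63,75)=3 [66,78)=3 [69,81)=3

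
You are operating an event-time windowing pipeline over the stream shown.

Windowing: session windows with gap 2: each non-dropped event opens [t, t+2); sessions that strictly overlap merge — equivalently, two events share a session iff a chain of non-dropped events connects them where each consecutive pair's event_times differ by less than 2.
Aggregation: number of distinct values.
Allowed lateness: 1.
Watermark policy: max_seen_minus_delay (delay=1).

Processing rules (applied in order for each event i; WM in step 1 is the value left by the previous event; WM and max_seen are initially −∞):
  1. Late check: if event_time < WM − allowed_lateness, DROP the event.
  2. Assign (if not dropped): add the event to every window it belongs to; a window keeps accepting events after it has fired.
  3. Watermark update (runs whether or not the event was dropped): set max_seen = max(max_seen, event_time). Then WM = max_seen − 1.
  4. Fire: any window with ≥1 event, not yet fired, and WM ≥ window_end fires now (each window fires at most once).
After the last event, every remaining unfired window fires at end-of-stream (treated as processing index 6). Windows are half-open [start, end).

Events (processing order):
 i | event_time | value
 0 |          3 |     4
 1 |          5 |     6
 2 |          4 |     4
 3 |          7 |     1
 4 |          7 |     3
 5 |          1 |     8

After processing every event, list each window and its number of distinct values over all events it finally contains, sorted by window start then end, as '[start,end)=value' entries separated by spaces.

i=0 t=3 v=4: → [3,5); WM=2
i=1 t=5 v=6: → [5,7); WM=4
i=2 t=4 v=4: → [3,7); WM=4
i=3 t=7 v=1: → [7,9); WM=6
i=4 t=7 v=3: → [7,9); WM=6
i=5 t=1 v=8: DROP (t<6-1); WM=6

[3,7)=2 [7,9)=2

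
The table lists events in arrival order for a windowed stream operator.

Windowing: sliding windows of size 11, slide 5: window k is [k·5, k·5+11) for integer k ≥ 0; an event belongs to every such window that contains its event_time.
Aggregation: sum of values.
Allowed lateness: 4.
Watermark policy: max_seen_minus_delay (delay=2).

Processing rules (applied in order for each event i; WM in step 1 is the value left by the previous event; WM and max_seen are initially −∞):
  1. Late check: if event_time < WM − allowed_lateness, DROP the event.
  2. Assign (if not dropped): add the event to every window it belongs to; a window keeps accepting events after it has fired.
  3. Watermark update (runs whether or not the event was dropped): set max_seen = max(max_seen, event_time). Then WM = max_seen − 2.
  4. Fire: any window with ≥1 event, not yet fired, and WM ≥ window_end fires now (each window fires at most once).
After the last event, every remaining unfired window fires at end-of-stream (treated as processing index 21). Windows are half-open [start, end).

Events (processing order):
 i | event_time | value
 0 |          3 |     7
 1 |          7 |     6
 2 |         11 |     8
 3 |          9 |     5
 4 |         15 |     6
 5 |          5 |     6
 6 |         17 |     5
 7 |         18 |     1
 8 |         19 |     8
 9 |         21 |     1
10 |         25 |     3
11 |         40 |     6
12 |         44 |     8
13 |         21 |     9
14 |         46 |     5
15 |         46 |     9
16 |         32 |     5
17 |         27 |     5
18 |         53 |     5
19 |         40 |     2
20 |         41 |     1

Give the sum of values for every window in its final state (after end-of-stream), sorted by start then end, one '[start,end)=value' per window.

[0,11)=18 [5,16)=25 [10,21)=28 [15,26)=24 [20,31)=4 [25,36)=3 [30,41)=6 [35,46)=14 [40,51)=28 [45,56)=19 [50,61)=5

i=0 t=3 v=7: → [0,11); WM=1
i=1 t=7 v=6: → [5,16),[0,11); WM=5
i=2 t=11 v=8: → [10,21),[5,16); WM=9
i=3 t=9 v=5: → [5,16),[0,11); WM=9
i=4 t=15 v=6: → [15,26),[10,21),[5,16); WM=13; [0,11) fires=18
i=5 t=5 v=6: DROP (t<13-4); WM=13
i=6 t=17 v=5: → [15,26),[10,21); WM=15
i=7 t=18 v=1: → [15,26),[10,21); WM=16; [5,16) fires=25
i=8 t=19 v=8: → [15,26),[10,21); WM=17
i=9 t=21 v=1: → [20,31),[15,26); WM=19
i=10 t=25 v=3: → [25,36),[20,31),[15,26); WM=23; [10,21) fires=28
i=11 t=40 v=6: → [40,51),[35,46),[30,41); WM=38; [15,26) fires=24 [20,31) fires=4 [25,36) fires=3
i=12 t=44 v=8: → [40,51),[35,46); WM=42; [30,41) fires=6
i=13 t=21 v=9: DROP (t<42-4); WM=42
i=14 t=46 v=5: → [45,56),[40,51); WM=44
i=15 t=46 v=9: → [45,56),[40,51); WM=44
i=16 t=32 v=5: DROP (t<44-4); WM=44
i=17 t=27 v=5: DROP (t<44-4); WM=44
i=18 t=53 v=5: → [50,61),[45,56); WM=51; [35,46) fires=14 [40,51) fires=28
i=19 t=40 v=2: DROP (t<51-4); WM=51
i=20 t=41 v=1: DROP (t<51-4); WM=51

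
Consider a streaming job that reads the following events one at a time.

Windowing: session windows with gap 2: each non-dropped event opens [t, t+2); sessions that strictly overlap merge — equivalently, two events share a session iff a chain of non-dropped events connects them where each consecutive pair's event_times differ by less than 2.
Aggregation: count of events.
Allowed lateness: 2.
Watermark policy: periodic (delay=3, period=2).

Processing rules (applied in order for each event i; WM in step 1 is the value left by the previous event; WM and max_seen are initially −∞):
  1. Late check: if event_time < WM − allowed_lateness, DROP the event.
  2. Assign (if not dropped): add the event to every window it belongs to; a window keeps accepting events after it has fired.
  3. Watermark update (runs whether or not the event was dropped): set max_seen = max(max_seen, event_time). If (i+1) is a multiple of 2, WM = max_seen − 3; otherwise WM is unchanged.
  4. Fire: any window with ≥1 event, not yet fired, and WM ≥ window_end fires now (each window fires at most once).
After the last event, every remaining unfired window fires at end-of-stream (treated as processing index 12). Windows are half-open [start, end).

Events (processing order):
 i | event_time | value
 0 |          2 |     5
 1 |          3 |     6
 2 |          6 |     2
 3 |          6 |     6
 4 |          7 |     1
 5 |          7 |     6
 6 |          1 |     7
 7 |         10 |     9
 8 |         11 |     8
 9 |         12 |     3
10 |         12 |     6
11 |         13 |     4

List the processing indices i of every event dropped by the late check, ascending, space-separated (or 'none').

6

i=0 t=2 v=5: → [2,4); WM=−∞
i=1 t=3 v=6: → [2,5); WM=0
i=2 t=6 v=2: → [6,8); WM=0
i=3 t=6 v=6: → [6,8); WM=3
i=4 t=7 v=1: → [6,9); WM=3
i=5 t=7 v=6: → [6,9); WM=4
i=6 t=1 v=7: DROP (t<4-2); WM=4
i=7 t=10 v=9: → [10,12); WM=7
i=8 t=11 v=8: → [10,13); WM=7
i=9 t=12 v=3: → [10,14); WM=9
i=10 t=12 v=6: → [10,14); WM=9
i=11 t=13 v=4: → [10,15); WM=10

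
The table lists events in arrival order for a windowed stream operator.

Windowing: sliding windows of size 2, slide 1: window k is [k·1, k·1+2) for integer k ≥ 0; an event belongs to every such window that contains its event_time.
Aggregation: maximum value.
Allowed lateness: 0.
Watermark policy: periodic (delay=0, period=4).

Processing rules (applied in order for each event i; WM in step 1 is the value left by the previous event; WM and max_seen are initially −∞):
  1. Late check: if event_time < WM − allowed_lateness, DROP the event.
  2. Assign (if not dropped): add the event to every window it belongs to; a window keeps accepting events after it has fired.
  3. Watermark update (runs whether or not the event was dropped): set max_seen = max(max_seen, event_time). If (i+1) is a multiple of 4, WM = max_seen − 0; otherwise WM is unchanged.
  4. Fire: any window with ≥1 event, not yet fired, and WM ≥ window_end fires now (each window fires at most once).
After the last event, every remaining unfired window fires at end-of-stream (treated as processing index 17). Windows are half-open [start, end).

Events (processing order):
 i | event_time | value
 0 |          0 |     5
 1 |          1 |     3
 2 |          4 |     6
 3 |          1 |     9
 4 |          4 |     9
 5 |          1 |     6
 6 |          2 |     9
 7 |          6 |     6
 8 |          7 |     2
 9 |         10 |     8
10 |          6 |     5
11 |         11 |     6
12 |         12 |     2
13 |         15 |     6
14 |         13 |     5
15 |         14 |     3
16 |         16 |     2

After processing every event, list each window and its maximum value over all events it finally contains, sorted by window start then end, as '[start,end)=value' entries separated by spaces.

i=0 t=0 v=5: → [0,2); WM=−∞
i=1 t=1 v=3: → [1,3),[0,2); WM=−∞
i=2 t=4 v=6: → [4,6),[3,5); WM=−∞
i=3 t=1 v=9: → [1,3),[0,2); WM=4; [0,2) fires=9 [1,3) fires=9
i=4 t=4 v=9: → [4,6),[3,5); WM=4
i=5 t=1 v=6: DROP (t<4-0); WM=4
i=6 t=2 v=9: DROP (t<4-0); WM=4
i=7 t=6 v=6: → [6,8),[5,7); WM=6; [3,5) fires=9 [4,6) fires=9
i=8 t=7 v=2: → [7,9),[6,8); WM=6
i=9 t=10 v=8: → [10,12),[9,11); WM=6
i=10 t=6 v=5: → [6,8),[5,7); WM=6
i=11 t=11 v=6: → [11,13),[10,12); WM=11; [5,7) fires=6 [6,8) fires=6 [7,9) fires=2 [9,11) fires=8
i=12 t=12 v=2: → [12,14),[11,13); WM=11
i=13 t=15 v=6: → [15,17),[14,16); WM=11
i=14 t=13 v=5: → [13,15),[12,14); WM=11
i=15 t=14 v=3: → [14,16),[13,15); WM=15; [10,12) fires=8 [11,13) fires=6 [12,14) fires=5 [13,15) fires=5
i=16 t=16 v=2: → [16,18),[15,17); WM=15

[0,2)=9 [1,3)=9 [3,5)=9 [4,6)=9 [5,7)=6 [6,8)=6 [7,9)=2 [9,11)=8 [10,12)=8 [11,13)=6 [12,14)=5 [13,15)=5 [14,16)=6 [15,17)=6 [16,18)=2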